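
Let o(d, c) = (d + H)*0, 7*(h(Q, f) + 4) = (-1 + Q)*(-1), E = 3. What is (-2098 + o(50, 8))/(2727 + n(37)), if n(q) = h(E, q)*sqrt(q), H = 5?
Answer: -31149006/40484069 - 146860*sqrt(37)/121452207 ≈ -0.77677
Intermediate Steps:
h(Q, f) = -27/7 - Q/7 (h(Q, f) = -4 + ((-1 + Q)*(-1))/7 = -4 + (1 - Q)/7 = -4 + (1/7 - Q/7) = -27/7 - Q/7)
n(q) = -30*sqrt(q)/7 (n(q) = (-27/7 - 1/7*3)*sqrt(q) = (-27/7 - 3/7)*sqrt(q) = -30*sqrt(q)/7)
o(d, c) = 0 (o(d, c) = (d + 5)*0 = (5 + d)*0 = 0)
(-2098 + o(50, 8))/(2727 + n(37)) = (-2098 + 0)/(2727 - 30*sqrt(37)/7) = -2098/(2727 - 30*sqrt(37)/7)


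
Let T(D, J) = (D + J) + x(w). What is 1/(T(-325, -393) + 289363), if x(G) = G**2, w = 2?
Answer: 1/288649 ≈ 3.4644e-6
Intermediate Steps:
T(D, J) = 4 + D + J (T(D, J) = (D + J) + 2**2 = (D + J) + 4 = 4 + D + J)
1/(T(-325, -393) + 289363) = 1/((4 - 325 - 393) + 289363) = 1/(-714 + 289363) = 1/288649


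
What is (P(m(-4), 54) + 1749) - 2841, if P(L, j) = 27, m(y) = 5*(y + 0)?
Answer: -1065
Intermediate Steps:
m(y) = 5*y
(P(m(-4), 54) + 1749) - 2841 = (27 + 1749) - 2841 = 1776 - 2841 = -1065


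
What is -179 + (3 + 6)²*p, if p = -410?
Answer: -33389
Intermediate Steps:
-179 + (3 + 6)²*p = -179 + (3 + 6)²*(-410) = -179 + 9²*(-410) = -179 + 81*(-410) = -179 - 33210 = -33389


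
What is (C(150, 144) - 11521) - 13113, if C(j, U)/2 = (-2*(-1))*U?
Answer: -24058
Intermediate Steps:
C(j, U) = 4*U (C(j, U) = 2*((-2*(-1))*U) = 2*(2*U) = 4*U)
(C(150, 144) - 11521) - 13113 = (4*144 - 11521) - 13113 = (576 - 11521) - 13113 = -10945 - 13113 = -24058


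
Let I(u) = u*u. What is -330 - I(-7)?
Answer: -379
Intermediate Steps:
I(u) = u²
-330 - I(-7) = -330 - 1*(-7)² = -330 - 1*49 = -330 - 49 = -379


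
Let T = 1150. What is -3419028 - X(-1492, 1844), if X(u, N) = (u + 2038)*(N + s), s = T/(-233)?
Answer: -1030595616/233 ≈ -4.4232e+6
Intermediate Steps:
s = -1150/233 (s = 1150/(-233) = 1150*(-1/233) = -1150/233 ≈ -4.9356)
X(u, N) = (2038 + u)*(-1150/233 + N) (X(u, N) = (u + 2038)*(N - 1150/233) = (2038 + u)*(-1150/233 + N))
-3419028 - X(-1492, 1844) = -3419028 - (-2343700/233 + 2038*1844 - 1150/233*(-1492) + 1844*(-1492)) = -3419028 - (-2343700/233 + 3758072 + 1715800/233 - 2751248) = -3419028 - 1*233962092/233 = -3419028 - 233962092/233 = -1030595616/233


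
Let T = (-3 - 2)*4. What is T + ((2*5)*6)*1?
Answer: 40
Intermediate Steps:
T = -20 (T = -5*4 = -20)
T + ((2*5)*6)*1 = -20 + ((2*5)*6)*1 = -20 + (10*6)*1 = -20 + 60*1 = -20 + 60 = 40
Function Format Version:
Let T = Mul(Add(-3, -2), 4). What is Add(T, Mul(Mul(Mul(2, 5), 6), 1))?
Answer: 40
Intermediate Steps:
T = -20 (T = Mul(-5, 4) = -20)
Add(T, Mul(Mul(Mul(2, 5), 6), 1)) = Add(-20, Mul(Mul(Mul(2, 5), 6), 1)) = Add(-20, Mul(Mul(10, 6), 1)) = Add(-20, Mul(60, 1)) = Add(-20, 60) = 40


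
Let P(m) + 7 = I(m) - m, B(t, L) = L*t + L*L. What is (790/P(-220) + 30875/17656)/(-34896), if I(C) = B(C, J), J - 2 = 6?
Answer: -31839385/913711559808 ≈ -3.4846e-5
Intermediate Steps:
J = 8 (J = 2 + 6 = 8)
B(t, L) = L² + L*t (B(t, L) = L*t + L² = L² + L*t)
I(C) = 64 + 8*C (I(C) = 8*(8 + C) = 64 + 8*C)
P(m) = 57 + 7*m (P(m) = -7 + ((64 + 8*m) - m) = -7 + (64 + 7*m) = 57 + 7*m)
(790/P(-220) + 30875/17656)/(-34896) = (790/(57 + 7*(-220)) + 30875/17656)/(-34896) = (790/(57 - 1540) + 30875*(1/17656))*(-1/34896) = (790/(-1483) + 30875/17656)*(-1/34896) = (790*(-1/1483) + 30875/17656)*(-1/34896) = (-790/1483 + 30875/17656)*(-1/34896) = (31839385/26183848)*(-1/34896) = -31839385/913711559808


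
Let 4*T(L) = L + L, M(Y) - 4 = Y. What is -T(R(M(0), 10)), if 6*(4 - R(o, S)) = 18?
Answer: -½ ≈ -0.50000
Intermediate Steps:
M(Y) = 4 + Y
R(o, S) = 1 (R(o, S) = 4 - ⅙*18 = 4 - 3 = 1)
T(L) = L/2 (T(L) = (L + L)/4 = (2*L)/4 = L/2)
-T(R(M(0), 10)) = -1/2 = -1*½ = -½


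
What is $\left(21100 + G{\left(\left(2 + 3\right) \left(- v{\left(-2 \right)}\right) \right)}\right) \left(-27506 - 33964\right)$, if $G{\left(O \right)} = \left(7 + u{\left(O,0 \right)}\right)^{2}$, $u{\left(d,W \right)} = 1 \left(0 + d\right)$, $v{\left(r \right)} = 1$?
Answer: $-1297262880$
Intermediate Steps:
$u{\left(d,W \right)} = d$ ($u{\left(d,W \right)} = 1 d = d$)
$G{\left(O \right)} = \left(7 + O\right)^{2}$
$\left(21100 + G{\left(\left(2 + 3\right) \left(- v{\left(-2 \right)}\right) \right)}\right) \left(-27506 - 33964\right) = \left(21100 + \left(7 + \left(2 + 3\right) \left(\left(-1\right) 1\right)\right)^{2}\right) \left(-27506 - 33964\right) = \left(21100 + \left(7 + 5 \left(-1\right)\right)^{2}\right) \left(-61470\right) = \left(21100 + \left(7 - 5\right)^{2}\right) \left(-61470\right) = \left(21100 + 2^{2}\right) \left(-61470\right) = \left(21100 + 4\right) \left(-61470\right) = 21104 \left(-61470\right) = -1297262880$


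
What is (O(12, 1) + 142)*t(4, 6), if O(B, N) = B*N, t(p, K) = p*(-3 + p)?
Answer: 616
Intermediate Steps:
(O(12, 1) + 142)*t(4, 6) = (12*1 + 142)*(4*(-3 + 4)) = (12 + 142)*(4*1) = 154*4 = 616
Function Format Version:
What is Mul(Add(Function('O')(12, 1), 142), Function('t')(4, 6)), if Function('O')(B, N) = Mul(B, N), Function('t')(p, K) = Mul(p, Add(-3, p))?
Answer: 616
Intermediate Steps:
Mul(Add(Function('O')(12, 1), 142), Function('t')(4, 6)) = Mul(Add(Mul(12, 1), 142), Mul(4, Add(-3, 4))) = Mul(Add(12, 142), Mul(4, 1)) = Mul(154, 4) = 616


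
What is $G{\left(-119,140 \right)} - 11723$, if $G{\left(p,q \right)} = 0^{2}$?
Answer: $-11723$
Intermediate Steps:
$G{\left(p,q \right)} = 0$
$G{\left(-119,140 \right)} - 11723 = 0 - 11723 = -11723$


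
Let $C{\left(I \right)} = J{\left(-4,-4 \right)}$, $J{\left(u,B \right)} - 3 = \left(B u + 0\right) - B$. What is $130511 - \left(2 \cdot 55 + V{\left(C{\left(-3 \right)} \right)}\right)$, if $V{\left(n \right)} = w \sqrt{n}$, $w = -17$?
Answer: $130401 + 17 \sqrt{23} \approx 1.3048 \cdot 10^{5}$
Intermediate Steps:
$J{\left(u,B \right)} = 3 - B + B u$ ($J{\left(u,B \right)} = 3 - \left(B - B u\right) = 3 + \left(B u - B\right) = 3 + \left(- B + B u\right) = 3 - B + B u$)
$C{\left(I \right)} = 23$ ($C{\left(I \right)} = 3 - -4 - -16 = 3 + 4 + 16 = 23$)
$V{\left(n \right)} = - 17 \sqrt{n}$
$130511 - \left(2 \cdot 55 + V{\left(C{\left(-3 \right)} \right)}\right) = 130511 - \left(2 \cdot 55 - 17 \sqrt{23}\right) = 130511 - \left(110 - 17 \sqrt{23}\right) = 130401 + 17 \sqrt{23}$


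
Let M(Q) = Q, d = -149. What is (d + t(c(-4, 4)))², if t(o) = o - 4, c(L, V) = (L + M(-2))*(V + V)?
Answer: 40401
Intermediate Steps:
c(L, V) = 2*V*(-2 + L) (c(L, V) = (L - 2)*(V + V) = (-2 + L)*(2*V) = 2*V*(-2 + L))
t(o) = -4 + o
(d + t(c(-4, 4)))² = (-149 + (-4 + 2*4*(-2 - 4)))² = (-149 + (-4 + 2*4*(-6)))² = (-149 + (-4 - 48))² = (-149 - 52)² = (-201)² = 40401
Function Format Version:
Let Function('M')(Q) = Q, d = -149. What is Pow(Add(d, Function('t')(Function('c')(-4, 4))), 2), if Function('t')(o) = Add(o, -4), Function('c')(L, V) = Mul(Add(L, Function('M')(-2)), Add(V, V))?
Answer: 40401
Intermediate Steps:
Function('c')(L, V) = Mul(2, V, Add(-2, L)) (Function('c')(L, V) = Mul(Add(L, -2), Add(V, V)) = Mul(Add(-2, L), Mul(2, V)) = Mul(2, V, Add(-2, L)))
Function('t')(o) = Add(-4, o)
Pow(Add(d, Function('t')(Function('c')(-4, 4))), 2) = Pow(Add(-149, Add(-4, Mul(2, 4, Add(-2, -4)))), 2) = Pow(Add(-149, Add(-4, Mul(2, 4, -6))), 2) = Pow(Add(-149, Add(-4, -48)), 2) = Pow(Add(-149, -52), 2) = Pow(-201, 2) = 40401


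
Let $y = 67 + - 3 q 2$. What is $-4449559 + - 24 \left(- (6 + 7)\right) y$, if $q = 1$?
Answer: $-4430527$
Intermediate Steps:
$y = 61$ ($y = 67 + \left(-3\right) 1 \cdot 2 = 67 - 6 = 61$)
$-4449559 + - 24 \left(- (6 + 7)\right) y = -4449559 + - 24 \left(- (6 + 7)\right) 61 = -4449559 + - 24 \left(\left(-1\right) 13\right) 61 = -4449559 + \left(-24\right) \left(-13\right) 61 = -4449559 + 312 \cdot 61 = -4449559 + 19032 = -4430527$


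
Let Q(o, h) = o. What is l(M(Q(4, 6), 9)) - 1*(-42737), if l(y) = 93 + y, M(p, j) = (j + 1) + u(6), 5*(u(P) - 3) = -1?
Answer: 214214/5 ≈ 42843.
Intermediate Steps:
u(P) = 14/5 (u(P) = 3 + (⅕)*(-1) = 3 - ⅕ = 14/5)
M(p, j) = 19/5 + j (M(p, j) = (j + 1) + 14/5 = (1 + j) + 14/5 = 19/5 + j)
l(M(Q(4, 6), 9)) - 1*(-42737) = (93 + (19/5 + 9)) - 1*(-42737) = (93 + 64/5) + 42737 = 529/5 + 42737 = 214214/5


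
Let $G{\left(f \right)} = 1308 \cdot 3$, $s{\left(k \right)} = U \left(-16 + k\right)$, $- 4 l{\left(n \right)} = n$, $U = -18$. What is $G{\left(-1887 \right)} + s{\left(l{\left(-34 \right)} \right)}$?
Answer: $4059$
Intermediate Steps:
$l{\left(n \right)} = - \frac{n}{4}$
$s{\left(k \right)} = 288 - 18 k$ ($s{\left(k \right)} = - 18 \left(-16 + k\right) = 288 - 18 k$)
$G{\left(f \right)} = 3924$
$G{\left(-1887 \right)} + s{\left(l{\left(-34 \right)} \right)} = 3924 + \left(288 - 18 \left(\left(- \frac{1}{4}\right) \left(-34\right)\right)\right) = 3924 + \left(288 - 153\right) = 3924 + 135 = 4059$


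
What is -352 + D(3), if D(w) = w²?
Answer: -343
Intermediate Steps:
-352 + D(3) = -352 + 3² = -352 + 9 = -343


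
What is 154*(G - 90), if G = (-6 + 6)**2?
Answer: -13860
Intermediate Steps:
G = 0 (G = 0**2 = 0)
154*(G - 90) = 154*(0 - 90) = 154*(-90) = -13860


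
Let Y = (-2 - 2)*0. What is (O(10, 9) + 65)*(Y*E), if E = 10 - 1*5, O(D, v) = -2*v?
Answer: 0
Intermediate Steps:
Y = 0 (Y = -4*0 = 0)
E = 5 (E = 10 - 5 = 5)
(O(10, 9) + 65)*(Y*E) = (-2*9 + 65)*(0*5) = (-18 + 65)*0 = 47*0 = 0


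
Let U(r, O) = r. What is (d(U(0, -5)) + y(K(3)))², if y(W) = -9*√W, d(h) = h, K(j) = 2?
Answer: 162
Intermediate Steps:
(d(U(0, -5)) + y(K(3)))² = (0 - 9*√2)² = (-9*√2)² = 162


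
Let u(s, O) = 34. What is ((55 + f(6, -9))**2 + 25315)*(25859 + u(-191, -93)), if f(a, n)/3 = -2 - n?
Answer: 805039263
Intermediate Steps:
f(a, n) = -6 - 3*n (f(a, n) = 3*(-2 - n) = -6 - 3*n)
((55 + f(6, -9))**2 + 25315)*(25859 + u(-191, -93)) = ((55 + (-6 - 3*(-9)))**2 + 25315)*(25859 + 34) = ((55 + (-6 + 27))**2 + 25315)*25893 = ((55 + 21)**2 + 25315)*25893 = (76**2 + 25315)*25893 = (5776 + 25315)*25893 = 31091*25893 = 805039263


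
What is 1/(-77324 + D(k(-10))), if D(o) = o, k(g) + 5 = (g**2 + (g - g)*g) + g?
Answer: -1/77239 ≈ -1.2947e-5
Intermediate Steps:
k(g) = -5 + g + g**2 (k(g) = -5 + ((g**2 + (g - g)*g) + g) = -5 + ((g**2 + 0*g) + g) = -5 + ((g**2 + 0) + g) = -5 + (g**2 + g) = -5 + (g + g**2) = -5 + g + g**2)
1/(-77324 + D(k(-10))) = 1/(-77324 + (-5 - 10 + (-10)**2)) = 1/(-77324 + (-5 - 10 + 100)) = 1/(-77324 + 85) = 1/(-77239) = -1/77239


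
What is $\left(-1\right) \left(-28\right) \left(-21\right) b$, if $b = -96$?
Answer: $56448$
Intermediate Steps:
$\left(-1\right) \left(-28\right) \left(-21\right) b = \left(-1\right) \left(-28\right) \left(-21\right) \left(-96\right) = 28 \left(-21\right) \left(-96\right) = \left(-588\right) \left(-96\right) = 56448$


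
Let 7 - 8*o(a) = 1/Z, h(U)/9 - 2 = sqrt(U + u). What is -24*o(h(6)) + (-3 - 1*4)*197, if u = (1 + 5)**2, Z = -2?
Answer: -2803/2 ≈ -1401.5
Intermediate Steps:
u = 36 (u = 6**2 = 36)
h(U) = 18 + 9*sqrt(36 + U) (h(U) = 18 + 9*sqrt(U + 36) = 18 + 9*sqrt(36 + U))
o(a) = 15/16 (o(a) = 7/8 - 1/8/(-2) = 7/8 - 1/8*(-1/2) = 7/8 + 1/16 = 15/16)
-24*o(h(6)) + (-3 - 1*4)*197 = -24*15/16 + (-3 - 1*4)*197 = -45/2 + (-3 - 4)*197 = -45/2 - 7*197 = -45/2 - 1379 = -2803/2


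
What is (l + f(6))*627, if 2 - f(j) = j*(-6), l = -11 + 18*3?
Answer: 50787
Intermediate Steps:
l = 43 (l = -11 + 54 = 43)
f(j) = 2 + 6*j (f(j) = 2 - j*(-6) = 2 - (-6)*j = 2 + 6*j)
(l + f(6))*627 = (43 + (2 + 6*6))*627 = (43 + (2 + 36))*627 = (43 + 38)*627 = 81*627 = 50787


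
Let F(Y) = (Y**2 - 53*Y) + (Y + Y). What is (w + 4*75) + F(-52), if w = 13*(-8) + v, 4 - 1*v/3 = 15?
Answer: 5519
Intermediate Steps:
v = -33 (v = 12 - 3*15 = 12 - 45 = -33)
w = -137 (w = 13*(-8) - 33 = -104 - 33 = -137)
F(Y) = Y**2 - 51*Y (F(Y) = (Y**2 - 53*Y) + 2*Y = Y**2 - 51*Y)
(w + 4*75) + F(-52) = (-137 + 4*75) - 52*(-51 - 52) = (-137 + 300) - 52*(-103) = 163 + 5356 = 5519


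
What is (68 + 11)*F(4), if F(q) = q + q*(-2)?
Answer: -316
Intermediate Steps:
F(q) = -q (F(q) = q - 2*q = -q)
(68 + 11)*F(4) = (68 + 11)*(-1*4) = 79*(-4) = -316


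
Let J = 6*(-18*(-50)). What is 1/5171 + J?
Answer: 27923401/5171 ≈ 5400.0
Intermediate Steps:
J = 5400 (J = 6*900 = 5400)
1/5171 + J = 1/5171 + 5400 = 27923401/5171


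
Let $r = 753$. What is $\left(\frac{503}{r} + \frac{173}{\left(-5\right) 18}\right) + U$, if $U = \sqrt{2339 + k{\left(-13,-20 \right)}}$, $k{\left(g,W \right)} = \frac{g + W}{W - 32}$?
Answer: $- \frac{28333}{22590} + \frac{\sqrt{1581593}}{26} \approx 47.116$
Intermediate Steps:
$k{\left(g,W \right)} = \frac{W + g}{-32 + W}$
$U = \frac{\sqrt{1581593}}{26}$ ($U = \sqrt{2339 + \frac{-20 - 13}{-32 - 20}} = \sqrt{2339 + \frac{1}{-52} \left(-33\right)} = \sqrt{2339 - - \frac{33}{52}} = \sqrt{2339 + \frac{33}{52}} = \sqrt{\frac{121661}{52}} = \frac{\sqrt{1581593}}{26} \approx 48.37$)
$\left(\frac{503}{r} + \frac{173}{\left(-5\right) 18}\right) + U = \left(\frac{503}{753} + \frac{173}{\left(-5\right) 18}\right) + \frac{\sqrt{1581593}}{26} = \left(503 \cdot \frac{1}{753} + \frac{173}{-90}\right) + \frac{\sqrt{1581593}}{26} = \left(\frac{503}{753} + 173 \left(- \frac{1}{90}\right)\right) + \frac{\sqrt{1581593}}{26} = \left(\frac{503}{753} - \frac{173}{90}\right) + \frac{\sqrt{1581593}}{26} = - \frac{28333}{22590} + \frac{\sqrt{1581593}}{26}$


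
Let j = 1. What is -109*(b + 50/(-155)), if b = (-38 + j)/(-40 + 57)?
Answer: 143553/527 ≈ 272.40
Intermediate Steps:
b = -37/17 (b = (-38 + 1)/(-40 + 57) = -37/17 ≈ -2.1765)
-109*(b + 50/(-155)) = -109*(-37/17 + 50/(-155)) = -109*(-37/17 + 50*(-1/155)) = -109*(-37/17 - 10/31) = -109*(-1317/527) = 143553/527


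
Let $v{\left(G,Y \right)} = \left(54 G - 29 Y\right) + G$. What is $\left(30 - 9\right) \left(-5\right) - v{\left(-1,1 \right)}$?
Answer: $-21$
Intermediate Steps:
$v{\left(G,Y \right)} = - 29 Y + 55 G$ ($v{\left(G,Y \right)} = \left(- 29 Y + 54 G\right) + G = - 29 Y + 55 G$)
$\left(30 - 9\right) \left(-5\right) - v{\left(-1,1 \right)} = \left(30 - 9\right) \left(-5\right) - \left(\left(-29\right) 1 + 55 \left(-1\right)\right) = 21 \left(-5\right) - \left(-29 - 55\right) = -105 - -84 = -105 + 84 = -21$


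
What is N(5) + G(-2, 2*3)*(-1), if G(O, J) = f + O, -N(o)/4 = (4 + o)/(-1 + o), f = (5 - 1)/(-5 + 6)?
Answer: -11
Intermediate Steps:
f = 4 (f = 4/1 = 4*1 = 4)
N(o) = -4*(4 + o)/(-1 + o)
G(O, J) = 4 + O
N(5) + G(-2, 2*3)*(-1) = 4*(-4 - 1*5)/(-1 + 5) + (4 - 2)*(-1) = 4*(-4 - 5)/4 + 2*(-1) = 4*(1/4)*(-9) - 2 = -9 - 2 = -11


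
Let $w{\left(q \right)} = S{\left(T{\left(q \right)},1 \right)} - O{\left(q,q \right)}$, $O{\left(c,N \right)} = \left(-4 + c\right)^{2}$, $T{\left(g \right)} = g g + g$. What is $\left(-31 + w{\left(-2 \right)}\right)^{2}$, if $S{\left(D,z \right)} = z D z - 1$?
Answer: $4356$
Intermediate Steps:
$T{\left(g \right)} = g + g^{2}$ ($T{\left(g \right)} = g^{2} + g = g + g^{2}$)
$S{\left(D,z \right)} = -1 + D z^{2}$ ($S{\left(D,z \right)} = D z z - 1 = D z^{2} - 1 = -1 + D z^{2}$)
$w{\left(q \right)} = -1 - \left(-4 + q\right)^{2} + q \left(1 + q\right)$ ($w{\left(q \right)} = \left(-1 + q \left(1 + q\right) 1^{2}\right) - \left(-4 + q\right)^{2} = \left(-1 + q \left(1 + q\right) 1\right) - \left(-4 + q\right)^{2} = \left(-1 + q \left(1 + q\right)\right) - \left(-4 + q\right)^{2} = -1 - \left(-4 + q\right)^{2} + q \left(1 + q\right)$)
$\left(-31 + w{\left(-2 \right)}\right)^{2} = \left(-31 + \left(-17 + 9 \left(-2\right)\right)\right)^{2} = \left(-31 - 35\right)^{2} = \left(-66\right)^{2} = 4356$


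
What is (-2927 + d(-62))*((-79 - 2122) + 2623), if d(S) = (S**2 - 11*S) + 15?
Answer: 681108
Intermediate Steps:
d(S) = 15 + S**2 - 11*S
(-2927 + d(-62))*((-79 - 2122) + 2623) = (-2927 + (15 + (-62)**2 - 11*(-62)))*((-79 - 2122) + 2623) = (-2927 + (15 + 3844 + 682))*(-2201 + 2623) = (-2927 + 4541)*422 = 1614*422 = 681108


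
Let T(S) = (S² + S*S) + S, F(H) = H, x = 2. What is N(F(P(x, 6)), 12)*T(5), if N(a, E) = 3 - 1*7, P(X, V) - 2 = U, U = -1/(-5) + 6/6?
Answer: -220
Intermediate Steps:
U = 6/5 (U = -1*(-⅕) + 6*(⅙) = ⅕ + 1 = 6/5 ≈ 1.2000)
P(X, V) = 16/5 (P(X, V) = 2 + 6/5 = 16/5)
T(S) = S + 2*S² (T(S) = (S² + S²) + S = 2*S² + S = S + 2*S²)
N(a, E) = -4 (N(a, E) = 3 - 7 = -4)
N(F(P(x, 6)), 12)*T(5) = -20*(1 + 2*5) = -20*(1 + 10) = -20*11 = -4*55 = -220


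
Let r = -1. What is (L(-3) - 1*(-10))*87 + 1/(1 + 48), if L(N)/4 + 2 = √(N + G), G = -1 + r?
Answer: 8527/49 + 348*I*√5 ≈ 174.02 + 778.15*I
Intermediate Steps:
G = -2 (G = -1 - 1 = -2)
L(N) = -8 + 4*√(-2 + N) (L(N) = -8 + 4*√(N - 2) = -8 + 4*√(-2 + N))
(L(-3) - 1*(-10))*87 + 1/(1 + 48) = ((-8 + 4*√(-2 - 3)) - 1*(-10))*87 + 1/(1 + 48) = ((-8 + 4*√(-5)) + 10)*87 + 1/49 = ((-8 + 4*(I*√5)) + 10)*87 + 1/49 = ((-8 + 4*I*√5) + 10)*87 + 1/49 = (2 + 4*I*√5)*87 + 1/49 = (174 + 348*I*√5) + 1/49 = 8527/49 + 348*I*√5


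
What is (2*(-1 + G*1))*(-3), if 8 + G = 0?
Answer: 54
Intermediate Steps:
G = -8 (G = -8 + 0 = -8)
(2*(-1 + G*1))*(-3) = (2*(-1 - 8*1))*(-3) = (2*(-1 - 8))*(-3) = (2*(-9))*(-3) = -18*(-3) = 54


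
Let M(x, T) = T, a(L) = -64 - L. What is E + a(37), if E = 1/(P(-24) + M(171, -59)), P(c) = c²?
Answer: -52216/517 ≈ -101.00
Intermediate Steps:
E = 1/517 (E = 1/((-24)² - 59) = 1/(576 - 59) = 1/517 ≈ 0.0019342)
E + a(37) = 1/517 + (-64 - 1*37) = 1/517 + (-64 - 37) = 1/517 - 101 = -52216/517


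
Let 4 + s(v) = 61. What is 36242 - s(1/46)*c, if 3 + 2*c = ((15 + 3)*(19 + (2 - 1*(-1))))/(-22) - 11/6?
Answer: 147571/4 ≈ 36893.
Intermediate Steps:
s(v) = 57 (s(v) = -4 + 61 = 57)
c = -137/12 (c = -3/2 + (((15 + 3)*(19 + (2 - 1*(-1))))/(-22) - 11/6)/2 = -3/2 + ((18*(19 + (2 + 1)))*(-1/22) - 11*⅙)/2 = -3/2 + ((18*(19 + 3))*(-1/22) - 11/6)/2 = -3/2 + ((18*22)*(-1/22) - 11/6)/2 = -3/2 + (396*(-1/22) - 11/6)/2 = -3/2 + (-18 - 11/6)/2 = -3/2 + (½)*(-119/6) = -3/2 - 119/12 = -137/12 ≈ -11.417)
36242 - s(1/46)*c = 36242 - 57*(-137)/12 = 36242 - 1*(-2603/4) = 36242 + 2603/4 = 147571/4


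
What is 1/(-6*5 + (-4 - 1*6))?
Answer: -1/40 ≈ -0.025000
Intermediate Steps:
1/(-6*5 + (-4 - 1*6)) = 1/(-30 + (-4 - 6)) = 1/(-30 - 10) = 1/(-40) = -1/40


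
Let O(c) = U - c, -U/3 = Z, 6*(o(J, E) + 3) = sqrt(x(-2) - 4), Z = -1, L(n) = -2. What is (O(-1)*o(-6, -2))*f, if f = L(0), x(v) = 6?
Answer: 24 - 4*sqrt(2)/3 ≈ 22.114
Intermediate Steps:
f = -2
o(J, E) = -3 + sqrt(2)/6 (o(J, E) = -3 + sqrt(6 - 4)/6 = -3 + sqrt(2)/6)
U = 3 (U = -3*(-1) = 3)
O(c) = 3 - c
(O(-1)*o(-6, -2))*f = ((3 - 1*(-1))*(-3 + sqrt(2)/6))*(-2) = ((3 + 1)*(-3 + sqrt(2)/6))*(-2) = (4*(-3 + sqrt(2)/6))*(-2) = (-12 + 2*sqrt(2)/3)*(-2) = 24 - 4*sqrt(2)/3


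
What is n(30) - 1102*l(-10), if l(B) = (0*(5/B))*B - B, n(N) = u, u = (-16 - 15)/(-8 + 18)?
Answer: -110231/10 ≈ -11023.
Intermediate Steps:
u = -31/10 ≈ -3.1000
n(N) = -31/10
l(B) = -B (l(B) = 0*B - B = 0 - B = -B)
n(30) - 1102*l(-10) = -31/10 - (-1102)*(-10) = -31/10 - 1102*10 = -31/10 - 11020 = -110231/10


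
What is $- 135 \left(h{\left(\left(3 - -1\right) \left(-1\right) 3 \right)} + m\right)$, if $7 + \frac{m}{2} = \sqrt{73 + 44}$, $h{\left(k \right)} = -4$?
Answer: $2430 - 810 \sqrt{13} \approx -490.5$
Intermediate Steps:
$m = -14 + 6 \sqrt{13}$ ($m = -14 + 2 \sqrt{73 + 44} = -14 + 2 \sqrt{117} = -14 + 2 \cdot 3 \sqrt{13} = -14 + 6 \sqrt{13} \approx 7.6333$)
$- 135 \left(h{\left(\left(3 - -1\right) \left(-1\right) 3 \right)} + m\right) = - 135 \left(-4 - \left(14 - 6 \sqrt{13}\right)\right) = - 135 \left(-18 + 6 \sqrt{13}\right) = 2430 - 810 \sqrt{13}$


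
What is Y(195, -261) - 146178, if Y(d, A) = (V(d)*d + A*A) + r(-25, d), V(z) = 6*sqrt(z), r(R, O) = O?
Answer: -77862 + 1170*sqrt(195) ≈ -61524.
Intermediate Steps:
Y(d, A) = d + A**2 + 6*d**(3/2) (Y(d, A) = ((6*sqrt(d))*d + A*A) + d = (6*d**(3/2) + A**2) + d = (A**2 + 6*d**(3/2)) + d = d + A**2 + 6*d**(3/2))
Y(195, -261) - 146178 = (195 + (-261)**2 + 6*195**(3/2)) - 146178 = (195 + 68121 + 6*(195*sqrt(195))) - 146178 = (195 + 68121 + 1170*sqrt(195)) - 146178 = (68316 + 1170*sqrt(195)) - 146178 = -77862 + 1170*sqrt(195)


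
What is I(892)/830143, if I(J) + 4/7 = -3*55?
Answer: -1159/5811001 ≈ -0.00019945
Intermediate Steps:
I(J) = -1159/7 (I(J) = -4/7 - 3*55 = -4/7 - 165 = -1159/7)
I(892)/830143 = -1159/7/830143 = -1159/7*1/830143 = -1159/5811001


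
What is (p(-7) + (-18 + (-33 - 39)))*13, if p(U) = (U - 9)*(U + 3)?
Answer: -338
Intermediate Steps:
p(U) = (-9 + U)*(3 + U)
(p(-7) + (-18 + (-33 - 39)))*13 = ((-27 + (-7)**2 - 6*(-7)) + (-18 + (-33 - 39)))*13 = ((-27 + 49 + 42) + (-18 - 72))*13 = (64 - 90)*13 = -26*13 = -338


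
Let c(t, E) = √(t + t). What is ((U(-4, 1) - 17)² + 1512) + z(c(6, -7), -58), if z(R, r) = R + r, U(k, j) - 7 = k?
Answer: 1650 + 2*√3 ≈ 1653.5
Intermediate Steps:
U(k, j) = 7 + k
c(t, E) = √2*√t (c(t, E) = √(2*t) = √2*√t)
((U(-4, 1) - 17)² + 1512) + z(c(6, -7), -58) = (((7 - 4) - 17)² + 1512) + (√2*√6 - 58) = ((3 - 17)² + 1512) + (2*√3 - 58) = ((-14)² + 1512) + (-58 + 2*√3) = (196 + 1512) + (-58 + 2*√3) = 1708 + (-58 + 2*√3) = 1650 + 2*√3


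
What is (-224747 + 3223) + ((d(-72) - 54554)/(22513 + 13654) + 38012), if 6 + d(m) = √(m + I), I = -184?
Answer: -6637133064/36167 + 16*I/36167 ≈ -1.8351e+5 + 0.00044239*I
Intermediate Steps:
d(m) = -6 + √(-184 + m) (d(m) = -6 + √(m - 184) = -6 + √(-184 + m))
(-224747 + 3223) + ((d(-72) - 54554)/(22513 + 13654) + 38012) = (-224747 + 3223) + (((-6 + √(-184 - 72)) - 54554)/(22513 + 13654) + 38012) = -221524 + (((-6 + √(-256)) - 54554)/36167 + 38012) = -221524 + (((-6 + 16*I) - 54554)*(1/36167) + 38012) = -221524 + ((-54560 + 16*I)*(1/36167) + 38012) = -221524 + ((-54560/36167 + 16*I/36167) + 38012) = -221524 + (1374725444/36167 + 16*I/36167) = -6637133064/36167 + 16*I/36167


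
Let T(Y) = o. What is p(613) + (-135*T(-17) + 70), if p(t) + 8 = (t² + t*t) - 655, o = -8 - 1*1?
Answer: 752160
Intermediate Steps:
o = -9 (o = -8 - 1 = -9)
T(Y) = -9
p(t) = -663 + 2*t² (p(t) = -8 + ((t² + t*t) - 655) = -8 + ((t² + t²) - 655) = -8 + (2*t² - 655) = -8 + (-655 + 2*t²) = -663 + 2*t²)
p(613) + (-135*T(-17) + 70) = (-663 + 2*613²) + (-135*(-9) + 70) = (-663 + 2*375769) + (1215 + 70) = (-663 + 751538) + 1285 = 750875 + 1285 = 752160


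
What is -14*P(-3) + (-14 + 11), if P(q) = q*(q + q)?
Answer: -255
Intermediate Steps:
P(q) = 2*q**2 (P(q) = q*(2*q) = 2*q**2)
-14*P(-3) + (-14 + 11) = -28*(-3)**2 + (-14 + 11) = -28*9 - 3 = -14*18 - 3 = -252 - 3 = -255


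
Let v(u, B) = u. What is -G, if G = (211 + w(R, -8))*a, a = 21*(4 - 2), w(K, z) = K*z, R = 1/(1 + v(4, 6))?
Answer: -43974/5 ≈ -8794.8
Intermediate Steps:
R = ⅕ (R = 1/(1 + 4) = 1/5 = ⅕ ≈ 0.20000)
a = 42 (a = 21*2 = 42)
G = 43974/5 (G = (211 + (⅕)*(-8))*42 = (211 - 8/5)*42 = (1047/5)*42 = 43974/5 ≈ 8794.8)
-G = -1*43974/5 = -43974/5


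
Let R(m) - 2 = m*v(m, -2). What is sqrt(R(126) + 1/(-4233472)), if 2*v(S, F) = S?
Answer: sqrt(555870876107623)/264592 ≈ 89.107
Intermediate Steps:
v(S, F) = S/2
R(m) = 2 + m**2/2 (R(m) = 2 + m*(m/2) = 2 + m**2/2)
sqrt(R(126) + 1/(-4233472)) = sqrt((2 + (1/2)*126**2) + 1/(-4233472)) = sqrt((2 + (1/2)*15876) - 1/4233472) = sqrt((2 + 7938) - 1/4233472) = sqrt(7940 - 1/4233472) = sqrt(33613767679/4233472) = sqrt(555870876107623)/264592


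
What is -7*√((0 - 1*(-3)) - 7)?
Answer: -14*I ≈ -14.0*I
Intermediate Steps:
-7*√((0 - 1*(-3)) - 7) = -7*√((0 + 3) - 7) = -7*√(3 - 7) = -14*I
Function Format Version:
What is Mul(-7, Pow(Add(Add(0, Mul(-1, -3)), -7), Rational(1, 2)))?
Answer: Mul(-14, I) ≈ Mul(-14.000, I)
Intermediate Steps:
Mul(-7, Pow(Add(Add(0, Mul(-1, -3)), -7), Rational(1, 2))) = Mul(-7, Pow(Add(Add(0, 3), -7), Rational(1, 2))) = Mul(-7, Pow(Add(3, -7), Rational(1, 2))) = Mul(-7, Pow(-4, Rational(1, 2))) = Mul(-7, Mul(2, I)) = Mul(-14, I)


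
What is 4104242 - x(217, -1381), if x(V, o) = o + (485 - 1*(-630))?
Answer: 4104508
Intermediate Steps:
x(V, o) = 1115 + o (x(V, o) = o + (485 + 630) = o + 1115 = 1115 + o)
4104242 - x(217, -1381) = 4104242 - (1115 - 1381) = 4104242 - 1*(-266) = 4104242 + 266 = 4104508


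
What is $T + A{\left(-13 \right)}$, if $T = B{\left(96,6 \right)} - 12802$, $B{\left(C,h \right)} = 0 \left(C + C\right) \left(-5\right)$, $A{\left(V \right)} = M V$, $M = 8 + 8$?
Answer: $-13010$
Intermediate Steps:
$M = 16$
$A{\left(V \right)} = 16 V$
$B{\left(C,h \right)} = 0$ ($B{\left(C,h \right)} = 0 \cdot 2 C \left(-5\right) = 0 \left(- 10 C\right) = 0$)
$T = -12802$ ($T = 0 - 12802 = -12802$)
$T + A{\left(-13 \right)} = -12802 + 16 \left(-13\right) = -12802 - 208 = -13010$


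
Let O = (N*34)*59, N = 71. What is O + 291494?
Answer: 433920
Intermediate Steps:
O = 142426 (O = (71*34)*59 = 2414*59 = 142426)
O + 291494 = 142426 + 291494 = 433920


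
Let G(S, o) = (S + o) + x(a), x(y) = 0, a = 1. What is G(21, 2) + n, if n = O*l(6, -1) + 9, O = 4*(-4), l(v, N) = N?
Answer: 48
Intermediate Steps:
G(S, o) = S + o (G(S, o) = (S + o) + 0 = S + o)
O = -16
n = 25 (n = -16*(-1) + 9 = 16 + 9 = 25)
G(21, 2) + n = (21 + 2) + 25 = 23 + 25 = 48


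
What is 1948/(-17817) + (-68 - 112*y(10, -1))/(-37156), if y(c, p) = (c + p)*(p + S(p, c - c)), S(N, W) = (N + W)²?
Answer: -17792083/165502113 ≈ -0.10750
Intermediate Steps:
y(c, p) = (c + p)*(p + p²) (y(c, p) = (c + p)*(p + (p + (c - c))²) = (c + p)*(p + (p + 0)²) = (c + p)*(p + p²))
1948/(-17817) + (-68 - 112*y(10, -1))/(-37156) = 1948/(-17817) + (-68 - (-112)*(10 - 1 + (-1)² + 10*(-1)))/(-37156) = 1948*(-1/17817) + (-68 - (-112)*(10 - 1 + 1 - 10))*(-1/37156) = -1948/17817 + (-68 - (-112)*0)*(-1/37156) = -1948/17817 + (-68 - 112*0)*(-1/37156) = -1948/17817 + (-68 + 0)*(-1/37156) = -1948/17817 - 68*(-1/37156) = -1948/17817 + 17/9289 = -17792083/165502113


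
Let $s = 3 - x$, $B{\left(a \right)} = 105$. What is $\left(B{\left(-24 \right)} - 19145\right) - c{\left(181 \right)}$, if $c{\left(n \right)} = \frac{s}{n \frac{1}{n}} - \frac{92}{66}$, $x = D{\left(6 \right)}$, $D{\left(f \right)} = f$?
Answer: $- \frac{628175}{33} \approx -19036.0$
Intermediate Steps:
$x = 6$
$s = -3$ ($s = 3 - 6 = -3$)
$c{\left(n \right)} = - \frac{145}{33}$ ($c{\left(n \right)} = - \frac{3}{n \frac{1}{n}} - \frac{92}{66} = - \frac{3}{1} - \frac{46}{33} = \left(-3\right) 1 - \frac{46}{33} = -3 - \frac{46}{33} = - \frac{145}{33}$)
$\left(B{\left(-24 \right)} - 19145\right) - c{\left(181 \right)} = \left(105 - 19145\right) - - \frac{145}{33} = -19040 + \frac{145}{33} = - \frac{628175}{33}$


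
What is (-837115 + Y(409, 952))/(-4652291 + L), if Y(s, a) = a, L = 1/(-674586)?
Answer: 564063853518/3138370376527 ≈ 0.17973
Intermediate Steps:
L = -1/674586 ≈ -1.4824e-6
(-837115 + Y(409, 952))/(-4652291 + L) = (-837115 + 952)/(-4652291 - 1/674586) = -836163/(-3138370376527/674586) = -836163*(-674586/3138370376527) = 564063853518/3138370376527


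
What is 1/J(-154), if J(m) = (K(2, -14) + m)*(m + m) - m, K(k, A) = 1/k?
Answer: 1/47432 ≈ 2.1083e-5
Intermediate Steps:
J(m) = -m + 2*m*(½ + m) (J(m) = (1/2 + m)*(m + m) - m = (½ + m)*(2*m) - m = 2*m*(½ + m) - m = -m + 2*m*(½ + m))
1/J(-154) = 1/(2*(-154)²) = 1/(2*23716) = 1/47432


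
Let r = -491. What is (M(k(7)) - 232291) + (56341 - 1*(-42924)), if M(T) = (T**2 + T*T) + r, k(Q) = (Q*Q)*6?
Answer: 39355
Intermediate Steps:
k(Q) = 6*Q**2 (k(Q) = Q**2*6 = 6*Q**2)
M(T) = -491 + 2*T**2 (M(T) = (T**2 + T*T) - 491 = (T**2 + T**2) - 491 = 2*T**2 - 491 = -491 + 2*T**2)
(M(k(7)) - 232291) + (56341 - 1*(-42924)) = ((-491 + 2*(6*7**2)**2) - 232291) + (56341 - 1*(-42924)) = ((-491 + 2*(6*49)**2) - 232291) + (56341 + 42924) = ((-491 + 2*294**2) - 232291) + 99265 = ((-491 + 2*86436) - 232291) + 99265 = ((-491 + 172872) - 232291) + 99265 = (172381 - 232291) + 99265 = -59910 + 99265 = 39355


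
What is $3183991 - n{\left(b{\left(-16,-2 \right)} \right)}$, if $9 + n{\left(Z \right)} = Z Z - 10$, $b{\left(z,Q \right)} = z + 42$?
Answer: $3183334$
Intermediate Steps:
$b{\left(z,Q \right)} = 42 + z$
$n{\left(Z \right)} = -19 + Z^{2}$ ($n{\left(Z \right)} = -9 + \left(Z Z - 10\right) = -9 + \left(Z^{2} - 10\right) = -9 + \left(-10 + Z^{2}\right) = -19 + Z^{2}$)
$3183991 - n{\left(b{\left(-16,-2 \right)} \right)} = 3183991 - \left(-19 + \left(42 - 16\right)^{2}\right) = 3183991 - \left(-19 + 26^{2}\right) = 3183991 - \left(-19 + 676\right) = 3183991 - 657 = 3183334$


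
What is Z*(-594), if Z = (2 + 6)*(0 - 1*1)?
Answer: 4752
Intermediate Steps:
Z = -8 (Z = 8*(0 - 1) = 8*(-1) = -8)
Z*(-594) = -8*(-594) = 4752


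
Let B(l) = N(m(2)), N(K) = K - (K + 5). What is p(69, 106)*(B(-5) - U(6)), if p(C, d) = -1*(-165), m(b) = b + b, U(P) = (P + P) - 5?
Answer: -1980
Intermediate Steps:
U(P) = -5 + 2*P (U(P) = 2*P - 5 = -5 + 2*P)
m(b) = 2*b
N(K) = -5 (N(K) = K - (5 + K) = K + (-5 - K) = -5)
B(l) = -5
p(C, d) = 165
p(69, 106)*(B(-5) - U(6)) = 165*(-5 - (-5 + 2*6)) = 165*(-5 - (-5 + 12)) = 165*(-5 - 1*7) = 165*(-5 - 7) = 165*(-12) = -1980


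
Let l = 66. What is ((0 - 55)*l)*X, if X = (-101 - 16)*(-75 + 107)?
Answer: 13590720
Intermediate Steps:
X = -3744 (X = -117*32 = -3744)
((0 - 55)*l)*X = ((0 - 55)*66)*(-3744) = -55*66*(-3744) = -3630*(-3744) = 13590720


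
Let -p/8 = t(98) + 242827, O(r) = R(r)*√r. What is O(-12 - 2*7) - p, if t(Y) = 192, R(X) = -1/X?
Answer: 1944152 + I*√26/26 ≈ 1.9442e+6 + 0.19612*I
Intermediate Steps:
O(r) = -1/√r (O(r) = (-1/r)*√r = -1/√r)
p = -1944152 (p = -8*(192 + 242827) = -8*243019 = -1944152)
O(-12 - 2*7) - p = -1/√(-12 - 2*7) - 1*(-1944152) = -1/√(-12 - 14) + 1944152 = -1/√(-26) + 1944152 = -(-1)*I*√26/26 + 1944152 = I*√26/26 + 1944152 = 1944152 + I*√26/26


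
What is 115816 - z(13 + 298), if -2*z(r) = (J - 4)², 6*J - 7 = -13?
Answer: 231657/2 ≈ 1.1583e+5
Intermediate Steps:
J = -1 (J = 7/6 + (⅙)*(-13) = 7/6 - 13/6 = -1)
z(r) = -25/2 (z(r) = -(-1 - 4)²/2 = -½*(-5)² = -½*25 = -25/2)
115816 - z(13 + 298) = 115816 - 1*(-25/2) = 115816 + 25/2 = 231657/2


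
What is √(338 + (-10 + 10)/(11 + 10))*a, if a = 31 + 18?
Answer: 637*√2 ≈ 900.85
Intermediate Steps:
a = 49
√(338 + (-10 + 10)/(11 + 10))*a = √(338 + (-10 + 10)/(11 + 10))*49 = √(338 + 0/21)*49 = √(338 + 0*(1/21))*49 = √(338 + 0)*49 = √338*49 = (13*√2)*49 = 637*√2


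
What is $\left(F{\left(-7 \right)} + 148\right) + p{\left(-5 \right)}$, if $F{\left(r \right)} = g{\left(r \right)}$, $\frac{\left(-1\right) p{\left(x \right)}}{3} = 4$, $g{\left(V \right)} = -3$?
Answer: $133$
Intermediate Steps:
$p{\left(x \right)} = -12$ ($p{\left(x \right)} = \left(-3\right) 4 = -12$)
$F{\left(r \right)} = -3$
$\left(F{\left(-7 \right)} + 148\right) + p{\left(-5 \right)} = \left(-3 + 148\right) - 12 = 145 - 12 = 133$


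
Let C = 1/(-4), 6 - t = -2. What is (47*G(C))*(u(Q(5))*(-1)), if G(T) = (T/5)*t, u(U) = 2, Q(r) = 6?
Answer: 188/5 ≈ 37.600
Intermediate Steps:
t = 8 (t = 6 - 1*(-2) = 6 + 2 = 8)
C = -1/4 ≈ -0.25000
G(T) = 8*T/5 (G(T) = (T/5)*8 = 8*T/5)
(47*G(C))*(u(Q(5))*(-1)) = (47*((8/5)*(-1/4)))*(2*(-1)) = (47*(-2/5))*(-2) = -94/5*(-2) = 188/5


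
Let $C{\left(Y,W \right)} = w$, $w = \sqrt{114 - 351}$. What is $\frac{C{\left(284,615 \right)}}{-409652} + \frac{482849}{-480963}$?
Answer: $- \frac{482849}{480963} - \frac{i \sqrt{237}}{409652} \approx -1.0039 - 3.758 \cdot 10^{-5} i$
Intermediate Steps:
$w = i \sqrt{237}$ ($w = \sqrt{-237} = i \sqrt{237} \approx 15.395 i$)
$C{\left(Y,W \right)} = i \sqrt{237}$
$\frac{C{\left(284,615 \right)}}{-409652} + \frac{482849}{-480963} = \frac{i \sqrt{237}}{-409652} + \frac{482849}{-480963} = i \sqrt{237} \left(- \frac{1}{409652}\right) + 482849 \left(- \frac{1}{480963}\right) = - \frac{i \sqrt{237}}{409652} - \frac{482849}{480963} = - \frac{482849}{480963} - \frac{i \sqrt{237}}{409652}$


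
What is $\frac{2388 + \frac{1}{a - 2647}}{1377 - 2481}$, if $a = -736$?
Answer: $- \frac{8078603}{3734832} \approx -2.163$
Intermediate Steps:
$\frac{2388 + \frac{1}{a - 2647}}{1377 - 2481} = \frac{2388 + \frac{1}{-736 - 2647}}{1377 - 2481} = \frac{2388 + \frac{1}{-3383}}{-1104} = \left(2388 - \frac{1}{3383}\right) \left(- \frac{1}{1104}\right) = \frac{8078603}{3383} \left(- \frac{1}{1104}\right) = - \frac{8078603}{3734832}$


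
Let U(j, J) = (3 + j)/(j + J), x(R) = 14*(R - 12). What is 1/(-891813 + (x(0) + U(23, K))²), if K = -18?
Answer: -25/21632729 ≈ -1.1557e-6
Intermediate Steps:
x(R) = -168 + 14*R (x(R) = 14*(-12 + R) = -168 + 14*R)
U(j, J) = (3 + j)/(J + j)
1/(-891813 + (x(0) + U(23, K))²) = 1/(-891813 + ((-168 + 14*0) + (3 + 23)/(-18 + 23))²) = 1/(-891813 + ((-168 + 0) + 26/5)²) = 1/(-891813 + (-168 + (⅕)*26)²) = 1/(-891813 + (-168 + 26/5)²) = 1/(-891813 + (-814/5)²) = 1/(-891813 + 662596/25) = 1/(-21632729/25) = -25/21632729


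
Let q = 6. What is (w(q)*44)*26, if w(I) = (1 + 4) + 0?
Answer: 5720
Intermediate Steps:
w(I) = 5 (w(I) = 5 + 0 = 5)
(w(q)*44)*26 = (5*44)*26 = 220*26 = 5720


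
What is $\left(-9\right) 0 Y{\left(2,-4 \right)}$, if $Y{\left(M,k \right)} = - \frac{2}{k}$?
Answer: $0$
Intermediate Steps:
$\left(-9\right) 0 Y{\left(2,-4 \right)} = \left(-9\right) 0 \left(- \frac{2}{-4}\right) = 0 \left(\left(-2\right) \left(- \frac{1}{4}\right)\right) = 0 \cdot \frac{1}{2} = 0$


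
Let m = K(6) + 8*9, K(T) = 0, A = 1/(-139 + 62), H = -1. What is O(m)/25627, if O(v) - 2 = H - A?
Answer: 78/1973279 ≈ 3.9528e-5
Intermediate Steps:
A = -1/77 (A = 1/(-77) = -1/77 ≈ -0.012987)
m = 72 (m = 0 + 8*9 = 0 + 72 = 72)
O(v) = 78/77 (O(v) = 2 + (-1 - 1*(-1/77)) = 2 + (-1 + 1/77) = 2 - 76/77 = 78/77)
O(m)/25627 = (78/77)/25627 = (78/77)*(1/25627) = 78/1973279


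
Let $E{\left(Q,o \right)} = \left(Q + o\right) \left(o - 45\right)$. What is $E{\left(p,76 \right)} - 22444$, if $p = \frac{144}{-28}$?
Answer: $- \frac{141732}{7} \approx -20247.0$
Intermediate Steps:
$p = - \frac{36}{7}$ ($p = 144 \left(- \frac{1}{28}\right) = - \frac{36}{7} \approx -5.1429$)
$E{\left(Q,o \right)} = \left(-45 + o\right) \left(Q + o\right)$ ($E{\left(Q,o \right)} = \left(Q + o\right) \left(-45 + o\right) = \left(-45 + o\right) \left(Q + o\right)$)
$E{\left(p,76 \right)} - 22444 = \left(76^{2} - - \frac{1620}{7} - 3420 - \frac{2736}{7}\right) - 22444 = \left(5776 + \frac{1620}{7} - 3420 - \frac{2736}{7}\right) - 22444 = \frac{15376}{7} - 22444 = - \frac{141732}{7}$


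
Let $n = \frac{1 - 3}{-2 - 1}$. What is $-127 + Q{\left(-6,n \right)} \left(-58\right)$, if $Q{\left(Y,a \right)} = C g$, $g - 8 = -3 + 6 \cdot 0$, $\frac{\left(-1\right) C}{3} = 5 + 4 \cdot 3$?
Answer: $14663$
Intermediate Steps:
$C = -51$ ($C = - 3 \left(5 + 4 \cdot 3\right) = - 3 \left(5 + 12\right) = \left(-3\right) 17 = -51$)
$n = \frac{2}{3}$ ($n = - \frac{2}{-3} = \left(-2\right) \left(- \frac{1}{3}\right) = \frac{2}{3} \approx 0.66667$)
$g = 5$ ($g = 8 + \left(-3 + 6 \cdot 0\right) = 8 + \left(-3 + 0\right) = 8 - 3 = 5$)
$Q{\left(Y,a \right)} = -255$ ($Q{\left(Y,a \right)} = \left(-51\right) 5 = -255$)
$-127 + Q{\left(-6,n \right)} \left(-58\right) = -127 - -14790 = -127 + 14790 = 14663$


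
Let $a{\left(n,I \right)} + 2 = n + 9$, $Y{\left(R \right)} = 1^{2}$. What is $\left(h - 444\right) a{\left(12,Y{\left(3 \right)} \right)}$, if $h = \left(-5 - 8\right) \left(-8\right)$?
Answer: $-6460$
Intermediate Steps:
$Y{\left(R \right)} = 1$
$a{\left(n,I \right)} = 7 + n$ ($a{\left(n,I \right)} = -2 + \left(n + 9\right) = -2 + \left(9 + n\right) = 7 + n$)
$h = 104$ ($h = \left(-13\right) \left(-8\right) = 104$)
$\left(h - 444\right) a{\left(12,Y{\left(3 \right)} \right)} = \left(104 - 444\right) \left(7 + 12\right) = \left(104 - 444\right) 19 = \left(-340\right) 19 = -6460$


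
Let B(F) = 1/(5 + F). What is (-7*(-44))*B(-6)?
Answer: -308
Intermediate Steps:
(-7*(-44))*B(-6) = (-7*(-44))/(5 - 6) = 308/(-1) = 308*(-1) = -308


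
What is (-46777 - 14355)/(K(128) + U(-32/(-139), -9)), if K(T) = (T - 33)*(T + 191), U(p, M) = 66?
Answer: -61132/30371 ≈ -2.0128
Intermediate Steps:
K(T) = (-33 + T)*(191 + T)
(-46777 - 14355)/(K(128) + U(-32/(-139), -9)) = (-46777 - 14355)/((-6303 + 128**2 + 158*128) + 66) = -61132/((-6303 + 16384 + 20224) + 66) = -61132/(30305 + 66) = -61132/30371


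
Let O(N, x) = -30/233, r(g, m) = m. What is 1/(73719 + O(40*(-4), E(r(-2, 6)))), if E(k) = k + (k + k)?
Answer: 233/17176497 ≈ 1.3565e-5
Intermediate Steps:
E(k) = 3*k (E(k) = k + 2*k = 3*k)
O(N, x) = -30/233 (O(N, x) = -30*1/233 = -30/233)
1/(73719 + O(40*(-4), E(r(-2, 6)))) = 1/(73719 - 30/233) = 1/(17176497/233) = 233/17176497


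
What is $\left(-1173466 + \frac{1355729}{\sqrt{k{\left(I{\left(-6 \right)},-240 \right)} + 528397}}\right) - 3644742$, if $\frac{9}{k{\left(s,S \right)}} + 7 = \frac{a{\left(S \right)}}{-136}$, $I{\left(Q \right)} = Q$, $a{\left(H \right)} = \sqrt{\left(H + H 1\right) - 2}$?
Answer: $-4818208 + \frac{1355729}{\sqrt{528397 - \frac{1224}{952 + i \sqrt{482}}}} \approx -4.8163 \cdot 10^{6} - 5.23 \cdot 10^{-5} i$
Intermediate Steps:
$a{\left(H \right)} = \sqrt{-2 + 2 H}$ ($a{\left(H \right)} = \sqrt{\left(H + H\right) - 2} = \sqrt{2 H - 2} = \sqrt{-2 + 2 H}$)
$k{\left(s,S \right)} = \frac{9}{-7 - \frac{\sqrt{-2 + 2 S}}{136}}$ ($k{\left(s,S \right)} = \frac{9}{-7 + \frac{\sqrt{-2 + 2 S}}{-136}} = \frac{9}{-7 + \sqrt{-2 + 2 S} \left(- \frac{1}{136}\right)} = \frac{9}{-7 - \frac{\sqrt{-2 + 2 S}}{136}}$)
$\left(-1173466 + \frac{1355729}{\sqrt{k{\left(I{\left(-6 \right)},-240 \right)} + 528397}}\right) - 3644742 = \left(-1173466 + \frac{1355729}{\sqrt{- \frac{1224}{952 + \sqrt{2} \sqrt{-1 - 240}} + 528397}}\right) - 3644742 = \left(-1173466 + \frac{1355729}{\sqrt{- \frac{1224}{952 + \sqrt{2} \sqrt{-241}} + 528397}}\right) - 3644742 = \left(-1173466 + \frac{1355729}{\sqrt{- \frac{1224}{952 + \sqrt{2} i \sqrt{241}} + 528397}}\right) - 3644742 = \left(-1173466 + \frac{1355729}{\sqrt{- \frac{1224}{952 + i \sqrt{482}} + 528397}}\right) - 3644742 = \left(-1173466 + \frac{1355729}{\sqrt{528397 - \frac{1224}{952 + i \sqrt{482}}}}\right) - 3644742 = -4818208 + \frac{1355729}{\sqrt{528397 - \frac{1224}{952 + i \sqrt{482}}}}$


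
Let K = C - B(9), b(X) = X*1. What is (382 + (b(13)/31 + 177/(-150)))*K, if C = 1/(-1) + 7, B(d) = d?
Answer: -1772763/1550 ≈ -1143.7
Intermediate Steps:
C = 6 (C = -1*1 + 7 = -1 + 7 = 6)
b(X) = X
K = -3 (K = 6 - 1*9 = 6 - 9 = -3)
(382 + (b(13)/31 + 177/(-150)))*K = (382 + (13/31 + 177/(-150)))*(-3) = (382 + (13*(1/31) + 177*(-1/150)))*(-3) = (382 + (13/31 - 59/50))*(-3) = (382 - 1179/1550)*(-3) = (590921/1550)*(-3) = -1772763/1550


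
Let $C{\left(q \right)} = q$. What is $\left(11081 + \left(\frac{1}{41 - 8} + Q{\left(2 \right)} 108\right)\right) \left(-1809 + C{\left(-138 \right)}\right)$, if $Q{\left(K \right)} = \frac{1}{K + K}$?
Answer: $-21627335$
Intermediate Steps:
$Q{\left(K \right)} = \frac{1}{2 K}$
$\left(11081 + \left(\frac{1}{41 - 8} + Q{\left(2 \right)} 108\right)\right) \left(-1809 + C{\left(-138 \right)}\right) = \left(11081 + \left(\frac{1}{41 - 8} + \frac{1}{2 \cdot 2} \cdot 108\right)\right) \left(-1809 - 138\right) = \left(11081 + \left(\frac{1}{33} + \frac{1}{2} \cdot \frac{1}{2} \cdot 108\right)\right) \left(-1947\right) = \left(11081 + \left(\frac{1}{33} + \frac{1}{4} \cdot 108\right)\right) \left(-1947\right) = \left(11081 + \left(\frac{1}{33} + 27\right)\right) \left(-1947\right) = \left(11081 + \frac{892}{33}\right) \left(-1947\right) = \frac{366565}{33} \left(-1947\right) = -21627335$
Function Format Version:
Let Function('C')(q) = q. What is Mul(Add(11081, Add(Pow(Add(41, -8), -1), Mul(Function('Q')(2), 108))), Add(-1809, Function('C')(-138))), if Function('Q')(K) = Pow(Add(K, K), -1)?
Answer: -21627335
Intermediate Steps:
Function('Q')(K) = Mul(Rational(1, 2), Pow(K, -1)) (Function('Q')(K) = Pow(Mul(2, K), -1) = Mul(Rational(1, 2), Pow(K, -1)))
Mul(Add(11081, Add(Pow(Add(41, -8), -1), Mul(Function('Q')(2), 108))), Add(-1809, Function('C')(-138))) = Mul(Add(11081, Add(Pow(Add(41, -8), -1), Mul(Mul(Rational(1, 2), Pow(2, -1)), 108))), Add(-1809, -138)) = Mul(Add(11081, Add(Pow(33, -1), Mul(Mul(Rational(1, 2), Rational(1, 2)), 108))), -1947) = Mul(Add(11081, Add(Rational(1, 33), Mul(Rational(1, 4), 108))), -1947) = Mul(Add(11081, Add(Rational(1, 33), 27)), -1947) = Mul(Add(11081, Rational(892, 33)), -1947) = Mul(Rational(366565, 33), -1947) = -21627335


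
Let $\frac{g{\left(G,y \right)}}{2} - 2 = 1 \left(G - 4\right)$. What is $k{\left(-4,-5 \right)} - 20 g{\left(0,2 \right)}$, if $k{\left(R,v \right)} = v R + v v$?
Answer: $125$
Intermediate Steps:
$g{\left(G,y \right)} = -4 + 2 G$ ($g{\left(G,y \right)} = 4 + 2 \cdot 1 \left(G - 4\right) = 4 + 2 \cdot 1 \left(-4 + G\right) = 4 + 2 \left(-4 + G\right) = 4 + \left(-8 + 2 G\right) = -4 + 2 G$)
$k{\left(R,v \right)} = v^{2} + R v$ ($k{\left(R,v \right)} = R v + v^{2} = v^{2} + R v$)
$k{\left(-4,-5 \right)} - 20 g{\left(0,2 \right)} = - 5 \left(-4 - 5\right) - 20 \left(-4 + 2 \cdot 0\right) = \left(-5\right) \left(-9\right) - 20 \left(-4 + 0\right) = 45 - -80 = 45 + 80 = 125$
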